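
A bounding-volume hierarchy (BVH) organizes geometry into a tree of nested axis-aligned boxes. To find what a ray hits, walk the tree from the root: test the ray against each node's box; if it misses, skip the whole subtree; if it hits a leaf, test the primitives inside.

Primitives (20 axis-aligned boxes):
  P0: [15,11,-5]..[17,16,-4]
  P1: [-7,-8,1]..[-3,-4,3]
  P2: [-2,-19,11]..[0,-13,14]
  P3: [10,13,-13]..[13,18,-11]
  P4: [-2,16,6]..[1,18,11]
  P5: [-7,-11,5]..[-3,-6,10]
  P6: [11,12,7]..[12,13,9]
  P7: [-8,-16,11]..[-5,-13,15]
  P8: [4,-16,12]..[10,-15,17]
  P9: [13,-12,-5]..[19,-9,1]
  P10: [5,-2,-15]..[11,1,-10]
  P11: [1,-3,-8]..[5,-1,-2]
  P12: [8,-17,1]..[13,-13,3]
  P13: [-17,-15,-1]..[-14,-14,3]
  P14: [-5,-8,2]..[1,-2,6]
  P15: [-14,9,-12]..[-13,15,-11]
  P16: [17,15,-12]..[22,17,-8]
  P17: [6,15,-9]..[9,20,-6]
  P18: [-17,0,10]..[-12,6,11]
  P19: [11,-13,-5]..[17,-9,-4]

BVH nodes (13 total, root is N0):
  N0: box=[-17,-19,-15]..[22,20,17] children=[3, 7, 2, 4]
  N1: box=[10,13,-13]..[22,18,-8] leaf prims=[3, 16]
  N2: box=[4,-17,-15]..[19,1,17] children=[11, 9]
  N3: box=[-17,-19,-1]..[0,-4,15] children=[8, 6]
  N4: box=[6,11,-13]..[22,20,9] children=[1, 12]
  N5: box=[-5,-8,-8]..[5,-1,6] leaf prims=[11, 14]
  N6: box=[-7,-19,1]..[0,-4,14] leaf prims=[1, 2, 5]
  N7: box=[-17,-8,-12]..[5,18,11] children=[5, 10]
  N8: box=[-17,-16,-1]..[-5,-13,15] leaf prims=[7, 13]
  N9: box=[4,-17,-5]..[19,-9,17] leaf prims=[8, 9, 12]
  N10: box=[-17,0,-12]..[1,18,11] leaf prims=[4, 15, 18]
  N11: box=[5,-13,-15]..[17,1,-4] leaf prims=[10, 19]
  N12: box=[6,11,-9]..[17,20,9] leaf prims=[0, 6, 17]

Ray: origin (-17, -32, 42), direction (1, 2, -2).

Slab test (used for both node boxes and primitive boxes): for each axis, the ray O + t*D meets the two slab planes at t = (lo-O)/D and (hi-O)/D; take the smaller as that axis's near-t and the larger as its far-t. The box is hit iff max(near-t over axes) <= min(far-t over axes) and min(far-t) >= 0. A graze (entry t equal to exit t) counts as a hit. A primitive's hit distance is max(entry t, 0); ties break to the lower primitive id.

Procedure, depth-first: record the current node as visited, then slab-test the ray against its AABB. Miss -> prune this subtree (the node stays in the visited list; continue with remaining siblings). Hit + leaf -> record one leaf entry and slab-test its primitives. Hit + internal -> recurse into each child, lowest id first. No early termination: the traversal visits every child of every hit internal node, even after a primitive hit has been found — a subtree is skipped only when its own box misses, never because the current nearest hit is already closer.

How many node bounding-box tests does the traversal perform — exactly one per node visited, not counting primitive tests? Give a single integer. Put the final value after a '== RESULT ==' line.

Traverse from the root:
N0 x:[0,39] y:[13/2,26] z:[25/2,57/2] -> hit [25/2,26], descend [2, 3, 4, 7]
  N2 x:[21,36] y:[15/2,33/2] z:[25/2,57/2] -> miss, prune
  N3 x:[0,17] y:[13/2,14] z:[27/2,43/2] -> hit [27/2,14], descend [6, 8]
    N6 x:[10,17] y:[13/2,14] z:[14,41/2] -> hit [14,14] leaf, test {P1(miss), P2(miss), P5(miss)}
    N8 x:[0,12] y:[8,19/2] z:[27/2,43/2] -> miss, prune
  N4 x:[23,39] y:[43/2,26] z:[33/2,55/2] -> hit [23,26], descend [1, 12]
    N1 x:[27,39] y:[45/2,25] z:[25,55/2] -> miss, prune
    N12 x:[23,34] y:[43/2,26] z:[33/2,51/2] -> hit [23,51/2] leaf, test {P0(miss), P6(miss), P17@t=24}
  N7 x:[0,22] y:[12,25] z:[31/2,27] -> hit [31/2,22], descend [5, 10]
    N5 x:[12,22] y:[12,31/2] z:[18,25] -> miss, prune
    N10 x:[0,18] y:[16,25] z:[31/2,27] -> hit [16,18] leaf, test {P4(miss), P15(miss), P18(miss)}

Summary -> nodes [0, 2, 3, 6, 8, 4, 1, 12, 7, 5, 10]; box-tests=11; leaf-entries=3; first=P17

== RESULT ==
11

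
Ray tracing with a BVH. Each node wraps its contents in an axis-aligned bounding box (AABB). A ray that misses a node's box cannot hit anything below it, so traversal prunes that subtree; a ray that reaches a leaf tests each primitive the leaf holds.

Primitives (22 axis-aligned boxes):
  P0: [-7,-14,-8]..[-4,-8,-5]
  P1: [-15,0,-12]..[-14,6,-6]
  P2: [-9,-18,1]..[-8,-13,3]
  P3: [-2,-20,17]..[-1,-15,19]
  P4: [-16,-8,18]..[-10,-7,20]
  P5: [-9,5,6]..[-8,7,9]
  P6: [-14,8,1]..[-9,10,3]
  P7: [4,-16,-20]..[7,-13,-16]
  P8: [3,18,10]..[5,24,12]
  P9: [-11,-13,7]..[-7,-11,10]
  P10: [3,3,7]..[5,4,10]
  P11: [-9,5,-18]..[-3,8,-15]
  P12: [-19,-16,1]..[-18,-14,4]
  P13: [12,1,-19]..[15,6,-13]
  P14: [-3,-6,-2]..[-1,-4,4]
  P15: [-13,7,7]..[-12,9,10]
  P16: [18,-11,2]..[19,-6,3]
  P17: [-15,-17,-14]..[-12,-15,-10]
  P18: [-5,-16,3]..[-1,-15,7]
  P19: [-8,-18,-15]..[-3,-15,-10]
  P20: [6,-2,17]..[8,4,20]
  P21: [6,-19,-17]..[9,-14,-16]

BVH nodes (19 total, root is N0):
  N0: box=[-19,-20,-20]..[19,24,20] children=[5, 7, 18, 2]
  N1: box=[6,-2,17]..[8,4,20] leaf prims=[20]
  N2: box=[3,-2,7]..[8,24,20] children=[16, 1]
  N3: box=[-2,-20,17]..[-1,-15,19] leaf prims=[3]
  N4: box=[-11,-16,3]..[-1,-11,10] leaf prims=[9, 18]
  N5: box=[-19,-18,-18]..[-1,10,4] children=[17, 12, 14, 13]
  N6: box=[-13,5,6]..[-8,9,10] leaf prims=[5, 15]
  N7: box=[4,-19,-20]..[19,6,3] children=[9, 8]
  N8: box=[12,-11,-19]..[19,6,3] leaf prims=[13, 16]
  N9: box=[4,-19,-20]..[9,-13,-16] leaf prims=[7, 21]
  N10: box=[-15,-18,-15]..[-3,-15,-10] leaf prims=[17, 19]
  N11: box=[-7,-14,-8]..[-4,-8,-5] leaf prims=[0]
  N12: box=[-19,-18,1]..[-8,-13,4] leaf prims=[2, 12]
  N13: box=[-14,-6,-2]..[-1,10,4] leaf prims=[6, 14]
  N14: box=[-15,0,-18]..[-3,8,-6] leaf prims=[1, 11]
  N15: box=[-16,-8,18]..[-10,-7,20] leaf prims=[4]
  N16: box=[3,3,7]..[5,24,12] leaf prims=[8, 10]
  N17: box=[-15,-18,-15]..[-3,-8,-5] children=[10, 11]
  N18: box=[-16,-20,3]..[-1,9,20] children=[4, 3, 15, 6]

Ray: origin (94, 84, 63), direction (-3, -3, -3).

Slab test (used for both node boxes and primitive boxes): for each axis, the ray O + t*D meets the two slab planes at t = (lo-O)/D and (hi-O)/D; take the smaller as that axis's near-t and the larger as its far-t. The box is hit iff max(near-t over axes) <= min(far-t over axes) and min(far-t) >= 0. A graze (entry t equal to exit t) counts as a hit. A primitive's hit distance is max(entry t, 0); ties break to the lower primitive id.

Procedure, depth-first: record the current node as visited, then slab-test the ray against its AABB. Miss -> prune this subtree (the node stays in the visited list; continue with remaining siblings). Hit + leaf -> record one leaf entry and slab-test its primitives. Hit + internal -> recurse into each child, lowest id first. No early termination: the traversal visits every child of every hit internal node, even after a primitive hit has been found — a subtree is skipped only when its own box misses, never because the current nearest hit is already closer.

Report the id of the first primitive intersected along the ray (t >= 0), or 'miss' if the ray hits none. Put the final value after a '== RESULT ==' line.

Trace the traversal:
N0 x:[25,113/3] y:[20,104/3] z:[43/3,83/3] -> hit [25,83/3], descend [2, 5, 7, 18]
  N2 x:[86/3,91/3] y:[20,86/3] z:[43/3,56/3] -> miss, prune
  N5 x:[95/3,113/3] y:[74/3,34] z:[59/3,27] -> miss, prune
  N7 x:[25,30] y:[26,103/3] z:[20,83/3] -> hit [26,83/3], descend [8, 9]
    N8 x:[25,82/3] y:[26,95/3] z:[20,82/3] -> hit [26,82/3] leaf, test {P13@t=79/3, P16(miss)}
    N9 x:[85/3,30] y:[97/3,103/3] z:[79/3,83/3] -> miss, prune
  N18 x:[95/3,110/3] y:[25,104/3] z:[43/3,20] -> miss, prune

order=[0, 2, 5, 7, 8, 9, 18]  |boxes|=7  |leaves|=1  hit=P13

== RESULT ==
13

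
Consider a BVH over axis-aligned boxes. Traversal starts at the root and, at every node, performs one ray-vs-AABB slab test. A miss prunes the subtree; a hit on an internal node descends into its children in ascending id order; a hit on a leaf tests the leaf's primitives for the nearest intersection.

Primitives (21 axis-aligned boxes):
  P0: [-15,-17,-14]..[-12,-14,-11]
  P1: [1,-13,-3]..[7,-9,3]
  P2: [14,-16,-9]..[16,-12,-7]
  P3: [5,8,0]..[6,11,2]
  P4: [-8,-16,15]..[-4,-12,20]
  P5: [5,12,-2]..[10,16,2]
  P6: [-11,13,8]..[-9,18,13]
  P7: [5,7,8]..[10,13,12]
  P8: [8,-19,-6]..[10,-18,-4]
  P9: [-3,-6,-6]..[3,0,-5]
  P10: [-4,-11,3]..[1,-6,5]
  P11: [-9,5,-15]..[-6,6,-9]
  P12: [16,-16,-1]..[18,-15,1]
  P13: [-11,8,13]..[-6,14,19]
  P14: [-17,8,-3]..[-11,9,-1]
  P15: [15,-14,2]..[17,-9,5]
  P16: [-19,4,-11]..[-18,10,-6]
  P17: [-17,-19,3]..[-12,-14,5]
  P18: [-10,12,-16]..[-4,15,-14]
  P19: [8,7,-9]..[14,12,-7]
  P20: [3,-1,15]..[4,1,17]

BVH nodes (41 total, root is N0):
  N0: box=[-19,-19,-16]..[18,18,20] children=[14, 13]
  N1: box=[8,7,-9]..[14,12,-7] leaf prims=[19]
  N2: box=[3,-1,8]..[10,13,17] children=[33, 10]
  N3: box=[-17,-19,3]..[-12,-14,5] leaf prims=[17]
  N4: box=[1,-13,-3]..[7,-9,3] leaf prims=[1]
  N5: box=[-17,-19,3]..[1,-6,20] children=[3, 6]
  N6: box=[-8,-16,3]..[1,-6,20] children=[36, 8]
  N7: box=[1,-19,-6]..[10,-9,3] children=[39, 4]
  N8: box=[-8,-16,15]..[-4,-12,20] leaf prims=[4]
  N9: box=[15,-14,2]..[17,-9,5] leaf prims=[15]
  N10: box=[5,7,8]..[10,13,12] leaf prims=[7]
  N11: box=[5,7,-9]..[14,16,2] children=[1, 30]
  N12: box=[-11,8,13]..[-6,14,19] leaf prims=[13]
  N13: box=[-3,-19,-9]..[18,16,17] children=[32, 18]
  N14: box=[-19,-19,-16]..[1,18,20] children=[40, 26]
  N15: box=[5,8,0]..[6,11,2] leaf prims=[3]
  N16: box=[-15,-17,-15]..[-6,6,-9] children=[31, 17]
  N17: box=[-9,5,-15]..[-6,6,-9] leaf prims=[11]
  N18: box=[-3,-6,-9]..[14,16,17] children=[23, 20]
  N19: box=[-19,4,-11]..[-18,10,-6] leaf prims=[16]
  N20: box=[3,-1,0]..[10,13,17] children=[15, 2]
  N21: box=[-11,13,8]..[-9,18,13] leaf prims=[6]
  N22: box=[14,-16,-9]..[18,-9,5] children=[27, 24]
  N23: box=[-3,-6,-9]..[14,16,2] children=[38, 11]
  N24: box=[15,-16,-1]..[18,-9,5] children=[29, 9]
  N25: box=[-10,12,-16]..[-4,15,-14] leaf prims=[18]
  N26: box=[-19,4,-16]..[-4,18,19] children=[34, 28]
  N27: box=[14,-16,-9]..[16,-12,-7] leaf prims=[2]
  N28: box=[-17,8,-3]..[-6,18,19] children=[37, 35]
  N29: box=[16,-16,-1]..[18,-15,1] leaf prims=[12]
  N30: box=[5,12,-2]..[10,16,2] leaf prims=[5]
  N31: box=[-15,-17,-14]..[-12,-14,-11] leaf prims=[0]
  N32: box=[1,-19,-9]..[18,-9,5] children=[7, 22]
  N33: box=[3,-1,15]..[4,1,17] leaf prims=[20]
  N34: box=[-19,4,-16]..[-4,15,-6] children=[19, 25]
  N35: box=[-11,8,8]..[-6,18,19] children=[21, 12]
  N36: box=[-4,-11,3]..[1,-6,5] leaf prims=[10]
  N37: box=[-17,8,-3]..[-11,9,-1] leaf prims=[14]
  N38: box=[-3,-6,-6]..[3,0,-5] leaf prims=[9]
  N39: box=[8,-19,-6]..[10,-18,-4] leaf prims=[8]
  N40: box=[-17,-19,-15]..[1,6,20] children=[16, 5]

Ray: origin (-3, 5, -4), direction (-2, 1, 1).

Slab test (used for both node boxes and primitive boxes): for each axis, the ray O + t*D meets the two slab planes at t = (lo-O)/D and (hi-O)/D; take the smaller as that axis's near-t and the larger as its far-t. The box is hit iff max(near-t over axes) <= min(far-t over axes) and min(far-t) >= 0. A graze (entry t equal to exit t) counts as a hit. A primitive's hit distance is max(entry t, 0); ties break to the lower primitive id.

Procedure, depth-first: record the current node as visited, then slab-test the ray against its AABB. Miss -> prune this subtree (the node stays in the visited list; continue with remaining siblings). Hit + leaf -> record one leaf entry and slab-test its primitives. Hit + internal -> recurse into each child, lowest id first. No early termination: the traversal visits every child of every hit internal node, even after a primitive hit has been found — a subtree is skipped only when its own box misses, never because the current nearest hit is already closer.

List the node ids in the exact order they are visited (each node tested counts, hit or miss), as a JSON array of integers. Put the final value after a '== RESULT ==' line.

Traverse from the root:
N0 x:[-21/2,8] y:[-24,13] z:[-12,24] -> hit [-21/2,8], descend [13, 14]
  N13 x:[-21/2,0] y:[-24,11] z:[-5,21] -> hit [-5,0], descend [18, 32]
    N18 x:[-17/2,0] y:[-11,11] z:[-5,21] -> hit [-5,0], descend [20, 23]
      N20 x:[-13/2,-3] y:[-6,8] z:[4,21] -> miss, prune
      N23 x:[-17/2,0] y:[-11,11] z:[-5,6] -> hit [-5,0], descend [11, 38]
        N11 x:[-17/2,-4] y:[2,11] z:[-5,6] -> miss, prune
        N38 x:[-3,0] y:[-11,-5] z:[-2,-1] -> miss, prune
    N32 x:[-21/2,-2] y:[-24,-14] z:[-5,9] -> miss, prune
  N14 x:[-2,8] y:[-24,13] z:[-12,24] -> hit [-2,8], descend [26, 40]
    N26 x:[1/2,8] y:[-1,13] z:[-12,23] -> hit [1/2,8], descend [28, 34]
      N28 x:[3/2,7] y:[3,13] z:[1,23] -> hit [3,7], descend [35, 37]
        N35 x:[3/2,4] y:[3,13] z:[12,23] -> miss, prune
        N37 x:[4,7] y:[3,4] z:[1,3] -> miss, prune
      N34 x:[1/2,8] y:[-1,10] z:[-12,-2] -> miss, prune
    N40 x:[-2,7] y:[-24,1] z:[-11,24] -> hit [-2,1], descend [5, 16]
      N5 x:[-2,7] y:[-24,-11] z:[7,24] -> miss, prune
      N16 x:[3/2,6] y:[-22,1] z:[-11,-5] -> miss, prune

Visited [0, 13, 18, 20, 23, 11, 38, 32, 14, 26, 28, 35, 37, 34, 40, 5, 16]. Tests: 17 box, 0 leaf. Nearest: miss.

== RESULT ==
[0, 13, 18, 20, 23, 11, 38, 32, 14, 26, 28, 35, 37, 34, 40, 5, 16]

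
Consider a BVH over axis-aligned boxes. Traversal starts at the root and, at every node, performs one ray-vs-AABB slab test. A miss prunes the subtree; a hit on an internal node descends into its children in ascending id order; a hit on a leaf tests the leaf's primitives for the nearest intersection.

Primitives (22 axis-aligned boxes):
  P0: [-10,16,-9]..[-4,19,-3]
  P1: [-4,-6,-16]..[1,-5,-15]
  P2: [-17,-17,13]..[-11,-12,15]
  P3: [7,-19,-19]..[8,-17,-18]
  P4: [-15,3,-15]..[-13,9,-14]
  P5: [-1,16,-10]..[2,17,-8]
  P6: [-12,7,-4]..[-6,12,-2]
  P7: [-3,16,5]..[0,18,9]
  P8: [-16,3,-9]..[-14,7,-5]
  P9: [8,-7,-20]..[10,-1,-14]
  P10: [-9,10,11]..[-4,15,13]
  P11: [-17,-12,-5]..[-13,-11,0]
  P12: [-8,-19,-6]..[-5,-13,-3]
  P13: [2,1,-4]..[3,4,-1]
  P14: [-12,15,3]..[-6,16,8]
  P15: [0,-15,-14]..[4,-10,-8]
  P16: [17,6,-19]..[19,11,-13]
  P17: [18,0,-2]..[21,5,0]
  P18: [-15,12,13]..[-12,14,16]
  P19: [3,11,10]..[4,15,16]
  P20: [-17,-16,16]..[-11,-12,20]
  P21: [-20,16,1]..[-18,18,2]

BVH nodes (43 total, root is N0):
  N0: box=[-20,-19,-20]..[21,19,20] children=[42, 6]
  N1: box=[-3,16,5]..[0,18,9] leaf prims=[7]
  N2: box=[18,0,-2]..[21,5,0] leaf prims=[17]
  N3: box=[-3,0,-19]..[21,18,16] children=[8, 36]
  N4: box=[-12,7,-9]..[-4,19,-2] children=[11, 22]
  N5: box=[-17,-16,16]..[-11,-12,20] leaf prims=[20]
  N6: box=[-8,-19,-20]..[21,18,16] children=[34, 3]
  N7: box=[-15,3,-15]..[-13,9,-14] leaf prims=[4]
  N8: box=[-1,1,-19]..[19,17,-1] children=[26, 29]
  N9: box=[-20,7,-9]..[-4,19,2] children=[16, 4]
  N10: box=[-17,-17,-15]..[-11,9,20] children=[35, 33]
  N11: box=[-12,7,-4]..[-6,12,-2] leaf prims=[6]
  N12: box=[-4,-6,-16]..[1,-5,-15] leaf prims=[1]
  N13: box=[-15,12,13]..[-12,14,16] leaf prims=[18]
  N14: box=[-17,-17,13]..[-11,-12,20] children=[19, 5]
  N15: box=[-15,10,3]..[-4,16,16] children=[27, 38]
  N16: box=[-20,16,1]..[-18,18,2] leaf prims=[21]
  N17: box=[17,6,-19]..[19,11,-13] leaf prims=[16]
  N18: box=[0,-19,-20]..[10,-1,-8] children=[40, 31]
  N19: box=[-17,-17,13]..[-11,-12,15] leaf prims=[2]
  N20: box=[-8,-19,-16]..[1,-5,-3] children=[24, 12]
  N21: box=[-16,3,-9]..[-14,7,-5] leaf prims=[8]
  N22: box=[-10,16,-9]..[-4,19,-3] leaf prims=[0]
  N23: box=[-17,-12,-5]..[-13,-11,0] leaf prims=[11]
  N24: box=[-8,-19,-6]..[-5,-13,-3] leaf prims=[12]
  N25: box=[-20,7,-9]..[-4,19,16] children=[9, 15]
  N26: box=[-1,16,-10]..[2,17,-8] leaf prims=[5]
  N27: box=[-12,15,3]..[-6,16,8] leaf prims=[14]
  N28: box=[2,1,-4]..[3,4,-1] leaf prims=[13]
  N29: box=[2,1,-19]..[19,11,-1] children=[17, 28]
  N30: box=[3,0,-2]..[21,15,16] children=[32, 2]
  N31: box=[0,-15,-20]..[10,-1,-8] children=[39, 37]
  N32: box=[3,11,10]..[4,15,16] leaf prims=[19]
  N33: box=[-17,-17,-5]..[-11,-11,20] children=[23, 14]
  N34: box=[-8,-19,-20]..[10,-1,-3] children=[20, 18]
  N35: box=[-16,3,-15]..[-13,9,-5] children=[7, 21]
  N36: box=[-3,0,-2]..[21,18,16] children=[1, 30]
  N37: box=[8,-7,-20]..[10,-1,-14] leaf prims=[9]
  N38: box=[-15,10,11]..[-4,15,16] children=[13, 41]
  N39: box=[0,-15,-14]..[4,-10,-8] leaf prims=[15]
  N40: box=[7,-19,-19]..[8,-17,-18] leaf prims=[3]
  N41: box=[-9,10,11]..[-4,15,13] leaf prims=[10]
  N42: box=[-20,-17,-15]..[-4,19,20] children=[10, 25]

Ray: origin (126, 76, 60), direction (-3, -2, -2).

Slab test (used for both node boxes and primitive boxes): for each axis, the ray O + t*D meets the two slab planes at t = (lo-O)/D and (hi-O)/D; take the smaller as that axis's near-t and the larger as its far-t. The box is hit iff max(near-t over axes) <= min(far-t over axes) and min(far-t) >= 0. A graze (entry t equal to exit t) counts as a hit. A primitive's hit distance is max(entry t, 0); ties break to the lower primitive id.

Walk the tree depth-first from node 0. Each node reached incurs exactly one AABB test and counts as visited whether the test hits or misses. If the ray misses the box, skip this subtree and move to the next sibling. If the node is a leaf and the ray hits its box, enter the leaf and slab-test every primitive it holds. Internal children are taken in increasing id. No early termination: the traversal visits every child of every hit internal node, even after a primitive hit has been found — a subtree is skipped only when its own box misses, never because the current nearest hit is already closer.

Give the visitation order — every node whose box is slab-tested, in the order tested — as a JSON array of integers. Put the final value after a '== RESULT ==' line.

Trace the traversal:
N0 x:[35,146/3] y:[57/2,95/2] z:[20,40] -> hit [35,40], descend [6, 42]
  N6 x:[35,134/3] y:[29,95/2] z:[22,40] -> hit [35,40], descend [3, 34]
    N3 x:[35,43] y:[29,38] z:[22,79/2] -> hit [35,38], descend [8, 36]
      N8 x:[107/3,127/3] y:[59/2,75/2] z:[61/2,79/2] -> hit [107/3,75/2], descend [26, 29]
        N26 x:[124/3,127/3] y:[59/2,30] z:[34,35] -> miss, prune
        N29 x:[107/3,124/3] y:[65/2,75/2] z:[61/2,79/2] -> hit [107/3,75/2], descend [17, 28]
          N17 x:[107/3,109/3] y:[65/2,35] z:[73/2,79/2] -> miss, prune
          N28 x:[41,124/3] y:[36,75/2] z:[61/2,32] -> miss, prune
      N36 x:[35,43] y:[29,38] z:[22,31] -> miss, prune
    N34 x:[116/3,134/3] y:[77/2,95/2] z:[63/2,40] -> hit [116/3,40], descend [18, 20]
      N18 x:[116/3,42] y:[77/2,95/2] z:[34,40] -> hit [116/3,40], descend [31, 40]
        N31 x:[116/3,42] y:[77/2,91/2] z:[34,40] -> hit [116/3,40], descend [37, 39]
          N37 x:[116/3,118/3] y:[77/2,83/2] z:[37,40] -> hit [116/3,118/3] leaf, test {P9@t=116/3}
          N39 x:[122/3,42] y:[43,91/2] z:[34,37] -> miss, prune
        N40 x:[118/3,119/3] y:[93/2,95/2] z:[39,79/2] -> miss, prune
      N20 x:[125/3,134/3] y:[81/2,95/2] z:[63/2,38] -> miss, prune
  N42 x:[130/3,146/3] y:[57/2,93/2] z:[20,75/2] -> miss, prune

order=[0, 6, 3, 8, 26, 29, 17, 28, 36, 34, 18, 31, 37, 39, 40, 20, 42]  |boxes|=17  |leaves|=1  hit=P9

== RESULT ==
[0, 6, 3, 8, 26, 29, 17, 28, 36, 34, 18, 31, 37, 39, 40, 20, 42]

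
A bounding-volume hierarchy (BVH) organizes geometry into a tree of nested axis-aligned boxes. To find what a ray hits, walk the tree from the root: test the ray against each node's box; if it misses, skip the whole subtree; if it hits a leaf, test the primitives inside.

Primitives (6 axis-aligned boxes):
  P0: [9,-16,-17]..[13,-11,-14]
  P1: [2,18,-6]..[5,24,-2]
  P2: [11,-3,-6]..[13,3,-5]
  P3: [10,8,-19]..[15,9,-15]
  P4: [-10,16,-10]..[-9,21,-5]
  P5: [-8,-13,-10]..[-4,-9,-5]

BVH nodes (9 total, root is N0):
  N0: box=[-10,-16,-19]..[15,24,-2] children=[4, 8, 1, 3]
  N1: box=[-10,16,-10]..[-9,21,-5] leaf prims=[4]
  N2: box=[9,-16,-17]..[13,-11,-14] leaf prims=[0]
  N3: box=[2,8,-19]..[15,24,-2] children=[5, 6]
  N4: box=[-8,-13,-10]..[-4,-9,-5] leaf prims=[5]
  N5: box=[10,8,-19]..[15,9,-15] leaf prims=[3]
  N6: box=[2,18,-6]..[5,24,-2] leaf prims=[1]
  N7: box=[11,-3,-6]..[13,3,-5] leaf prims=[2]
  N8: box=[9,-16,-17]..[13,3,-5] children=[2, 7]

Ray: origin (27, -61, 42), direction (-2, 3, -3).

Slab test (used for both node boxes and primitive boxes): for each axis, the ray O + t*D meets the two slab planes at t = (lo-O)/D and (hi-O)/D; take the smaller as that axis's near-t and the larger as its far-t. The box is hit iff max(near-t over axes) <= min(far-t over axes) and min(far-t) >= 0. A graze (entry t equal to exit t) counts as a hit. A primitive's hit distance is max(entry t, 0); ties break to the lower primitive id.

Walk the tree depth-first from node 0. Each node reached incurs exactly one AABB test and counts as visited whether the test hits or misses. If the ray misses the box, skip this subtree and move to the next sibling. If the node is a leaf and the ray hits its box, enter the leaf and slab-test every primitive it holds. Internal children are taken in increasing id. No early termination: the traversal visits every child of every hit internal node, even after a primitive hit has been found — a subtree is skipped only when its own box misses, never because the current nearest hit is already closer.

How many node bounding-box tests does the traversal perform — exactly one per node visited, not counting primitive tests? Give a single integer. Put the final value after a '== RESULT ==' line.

Traverse from the root:
N0 x:[6,37/2] y:[15,85/3] z:[44/3,61/3] -> hit [15,37/2], descend [1, 3, 4, 8]
  N1 x:[18,37/2] y:[77/3,82/3] z:[47/3,52/3] -> miss, prune
  N3 x:[6,25/2] y:[23,85/3] z:[44/3,61/3] -> miss, prune
  N4 x:[31/2,35/2] y:[16,52/3] z:[47/3,52/3] -> hit [16,52/3] leaf, test {P5@t=16}
  N8 x:[7,9] y:[15,64/3] z:[47/3,59/3] -> miss, prune

order=[0, 1, 3, 4, 8]  |boxes|=5  |leaves|=1  hit=P5

== RESULT ==
5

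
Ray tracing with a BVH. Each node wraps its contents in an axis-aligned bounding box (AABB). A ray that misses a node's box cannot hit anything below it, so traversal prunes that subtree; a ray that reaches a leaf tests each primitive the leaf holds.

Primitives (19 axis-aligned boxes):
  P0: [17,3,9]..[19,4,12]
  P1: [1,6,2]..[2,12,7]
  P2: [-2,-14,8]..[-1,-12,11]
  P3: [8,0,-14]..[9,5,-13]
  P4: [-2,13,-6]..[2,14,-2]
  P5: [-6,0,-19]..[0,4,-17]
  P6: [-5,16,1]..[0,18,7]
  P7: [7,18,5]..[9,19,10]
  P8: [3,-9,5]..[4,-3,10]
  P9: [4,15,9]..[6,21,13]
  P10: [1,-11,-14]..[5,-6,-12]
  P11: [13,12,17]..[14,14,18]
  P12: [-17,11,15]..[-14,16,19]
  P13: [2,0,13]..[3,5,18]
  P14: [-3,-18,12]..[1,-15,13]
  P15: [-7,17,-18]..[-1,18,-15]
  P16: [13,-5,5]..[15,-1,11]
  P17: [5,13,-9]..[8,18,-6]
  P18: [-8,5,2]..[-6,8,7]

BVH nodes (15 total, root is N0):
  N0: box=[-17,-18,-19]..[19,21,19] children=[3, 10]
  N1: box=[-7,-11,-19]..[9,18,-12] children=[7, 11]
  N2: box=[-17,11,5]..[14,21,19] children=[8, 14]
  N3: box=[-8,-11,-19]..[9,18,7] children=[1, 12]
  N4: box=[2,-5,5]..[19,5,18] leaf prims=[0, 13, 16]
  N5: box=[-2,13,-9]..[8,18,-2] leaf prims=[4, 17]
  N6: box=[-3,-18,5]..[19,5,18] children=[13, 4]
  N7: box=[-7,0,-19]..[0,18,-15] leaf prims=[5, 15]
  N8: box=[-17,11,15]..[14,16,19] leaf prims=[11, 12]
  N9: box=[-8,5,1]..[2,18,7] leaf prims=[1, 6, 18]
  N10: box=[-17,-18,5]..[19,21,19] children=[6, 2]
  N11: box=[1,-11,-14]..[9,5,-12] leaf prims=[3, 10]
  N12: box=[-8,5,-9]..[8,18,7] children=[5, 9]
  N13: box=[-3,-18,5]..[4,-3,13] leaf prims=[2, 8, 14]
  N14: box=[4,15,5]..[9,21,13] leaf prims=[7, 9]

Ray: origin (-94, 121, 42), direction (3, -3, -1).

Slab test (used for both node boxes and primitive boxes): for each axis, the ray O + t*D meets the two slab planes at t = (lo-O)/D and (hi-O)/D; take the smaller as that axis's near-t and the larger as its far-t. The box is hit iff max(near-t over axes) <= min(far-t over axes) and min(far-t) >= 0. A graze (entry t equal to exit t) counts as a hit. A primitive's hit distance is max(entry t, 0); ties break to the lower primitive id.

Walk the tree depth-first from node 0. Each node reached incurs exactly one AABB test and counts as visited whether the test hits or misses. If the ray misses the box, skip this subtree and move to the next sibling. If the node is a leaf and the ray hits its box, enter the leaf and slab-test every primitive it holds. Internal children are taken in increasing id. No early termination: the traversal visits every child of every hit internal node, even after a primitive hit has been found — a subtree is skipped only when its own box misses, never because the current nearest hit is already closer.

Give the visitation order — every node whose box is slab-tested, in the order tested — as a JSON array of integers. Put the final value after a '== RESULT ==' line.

Trace the traversal:
N0 x:[77/3,113/3] y:[100/3,139/3] z:[23,61] -> hit [100/3,113/3], descend [3, 10]
  N3 x:[86/3,103/3] y:[103/3,44] z:[35,61] -> miss, prune
  N10 x:[77/3,113/3] y:[100/3,139/3] z:[23,37] -> hit [100/3,37], descend [2, 6]
    N2 x:[77/3,36] y:[100/3,110/3] z:[23,37] -> hit [100/3,36], descend [8, 14]
      N8 x:[77/3,36] y:[35,110/3] z:[23,27] -> miss, prune
      N14 x:[98/3,103/3] y:[100/3,106/3] z:[29,37] -> hit [100/3,103/3] leaf, test {P7@t=34, P9(miss)}
    N6 x:[91/3,113/3] y:[116/3,139/3] z:[24,37] -> miss, prune

Visited [0, 3, 10, 2, 8, 14, 6]. Tests: 7 box, 1 leaf. Nearest: P7.

== RESULT ==
[0, 3, 10, 2, 8, 14, 6]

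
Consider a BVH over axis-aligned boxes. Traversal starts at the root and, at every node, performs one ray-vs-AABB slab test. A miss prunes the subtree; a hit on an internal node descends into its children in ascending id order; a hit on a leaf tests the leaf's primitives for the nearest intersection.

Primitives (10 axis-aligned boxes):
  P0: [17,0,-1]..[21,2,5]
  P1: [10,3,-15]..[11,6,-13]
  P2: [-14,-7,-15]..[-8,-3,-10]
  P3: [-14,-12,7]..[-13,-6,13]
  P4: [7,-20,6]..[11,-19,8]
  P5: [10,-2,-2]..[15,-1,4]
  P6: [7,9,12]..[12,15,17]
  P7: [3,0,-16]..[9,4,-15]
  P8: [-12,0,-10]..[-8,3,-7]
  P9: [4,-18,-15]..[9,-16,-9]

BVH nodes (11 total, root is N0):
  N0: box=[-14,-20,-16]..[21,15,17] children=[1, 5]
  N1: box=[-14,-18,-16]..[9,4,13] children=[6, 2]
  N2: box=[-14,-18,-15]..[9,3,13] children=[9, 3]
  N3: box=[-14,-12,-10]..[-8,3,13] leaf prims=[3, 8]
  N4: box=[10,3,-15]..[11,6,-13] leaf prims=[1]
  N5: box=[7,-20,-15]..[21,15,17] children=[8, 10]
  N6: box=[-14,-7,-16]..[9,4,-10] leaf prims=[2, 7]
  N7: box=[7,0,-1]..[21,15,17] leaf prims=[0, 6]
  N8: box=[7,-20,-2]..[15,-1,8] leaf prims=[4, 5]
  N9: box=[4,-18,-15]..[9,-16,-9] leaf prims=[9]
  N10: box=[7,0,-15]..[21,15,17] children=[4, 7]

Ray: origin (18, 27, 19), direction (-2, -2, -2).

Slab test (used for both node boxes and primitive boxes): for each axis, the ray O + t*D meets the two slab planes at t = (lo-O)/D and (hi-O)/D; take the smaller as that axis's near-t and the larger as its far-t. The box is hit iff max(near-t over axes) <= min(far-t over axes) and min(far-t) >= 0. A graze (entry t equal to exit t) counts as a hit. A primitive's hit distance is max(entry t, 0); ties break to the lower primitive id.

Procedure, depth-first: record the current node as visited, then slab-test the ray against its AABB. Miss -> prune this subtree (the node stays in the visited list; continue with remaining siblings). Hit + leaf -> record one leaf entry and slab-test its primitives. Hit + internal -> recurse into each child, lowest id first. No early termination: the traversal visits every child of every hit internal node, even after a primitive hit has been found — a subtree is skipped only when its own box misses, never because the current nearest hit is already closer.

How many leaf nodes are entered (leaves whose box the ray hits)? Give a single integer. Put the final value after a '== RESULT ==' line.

Walk:
N0 x:[-3/2,16] y:[6,47/2] z:[1,35/2] -> hit [6,16], descend [1, 5]
  N1 x:[9/2,16] y:[23/2,45/2] z:[3,35/2] -> hit [23/2,16], descend [2, 6]
    N2 x:[9/2,16] y:[12,45/2] z:[3,17] -> hit [12,16], descend [3, 9]
      N3 x:[13,16] y:[12,39/2] z:[3,29/2] -> hit [13,29/2] leaf, test {P3(miss), P8@t=13}
      N9 x:[9/2,7] y:[43/2,45/2] z:[14,17] -> miss, prune
    N6 x:[9/2,16] y:[23/2,17] z:[29/2,35/2] -> hit [29/2,16] leaf, test {P2@t=15, P7(miss)}
  N5 x:[-3/2,11/2] y:[6,47/2] z:[1,17] -> miss, prune

Summary -> nodes [0, 1, 2, 3, 9, 6, 5]; box-tests=7; leaf-entries=2; first=P8

== RESULT ==
2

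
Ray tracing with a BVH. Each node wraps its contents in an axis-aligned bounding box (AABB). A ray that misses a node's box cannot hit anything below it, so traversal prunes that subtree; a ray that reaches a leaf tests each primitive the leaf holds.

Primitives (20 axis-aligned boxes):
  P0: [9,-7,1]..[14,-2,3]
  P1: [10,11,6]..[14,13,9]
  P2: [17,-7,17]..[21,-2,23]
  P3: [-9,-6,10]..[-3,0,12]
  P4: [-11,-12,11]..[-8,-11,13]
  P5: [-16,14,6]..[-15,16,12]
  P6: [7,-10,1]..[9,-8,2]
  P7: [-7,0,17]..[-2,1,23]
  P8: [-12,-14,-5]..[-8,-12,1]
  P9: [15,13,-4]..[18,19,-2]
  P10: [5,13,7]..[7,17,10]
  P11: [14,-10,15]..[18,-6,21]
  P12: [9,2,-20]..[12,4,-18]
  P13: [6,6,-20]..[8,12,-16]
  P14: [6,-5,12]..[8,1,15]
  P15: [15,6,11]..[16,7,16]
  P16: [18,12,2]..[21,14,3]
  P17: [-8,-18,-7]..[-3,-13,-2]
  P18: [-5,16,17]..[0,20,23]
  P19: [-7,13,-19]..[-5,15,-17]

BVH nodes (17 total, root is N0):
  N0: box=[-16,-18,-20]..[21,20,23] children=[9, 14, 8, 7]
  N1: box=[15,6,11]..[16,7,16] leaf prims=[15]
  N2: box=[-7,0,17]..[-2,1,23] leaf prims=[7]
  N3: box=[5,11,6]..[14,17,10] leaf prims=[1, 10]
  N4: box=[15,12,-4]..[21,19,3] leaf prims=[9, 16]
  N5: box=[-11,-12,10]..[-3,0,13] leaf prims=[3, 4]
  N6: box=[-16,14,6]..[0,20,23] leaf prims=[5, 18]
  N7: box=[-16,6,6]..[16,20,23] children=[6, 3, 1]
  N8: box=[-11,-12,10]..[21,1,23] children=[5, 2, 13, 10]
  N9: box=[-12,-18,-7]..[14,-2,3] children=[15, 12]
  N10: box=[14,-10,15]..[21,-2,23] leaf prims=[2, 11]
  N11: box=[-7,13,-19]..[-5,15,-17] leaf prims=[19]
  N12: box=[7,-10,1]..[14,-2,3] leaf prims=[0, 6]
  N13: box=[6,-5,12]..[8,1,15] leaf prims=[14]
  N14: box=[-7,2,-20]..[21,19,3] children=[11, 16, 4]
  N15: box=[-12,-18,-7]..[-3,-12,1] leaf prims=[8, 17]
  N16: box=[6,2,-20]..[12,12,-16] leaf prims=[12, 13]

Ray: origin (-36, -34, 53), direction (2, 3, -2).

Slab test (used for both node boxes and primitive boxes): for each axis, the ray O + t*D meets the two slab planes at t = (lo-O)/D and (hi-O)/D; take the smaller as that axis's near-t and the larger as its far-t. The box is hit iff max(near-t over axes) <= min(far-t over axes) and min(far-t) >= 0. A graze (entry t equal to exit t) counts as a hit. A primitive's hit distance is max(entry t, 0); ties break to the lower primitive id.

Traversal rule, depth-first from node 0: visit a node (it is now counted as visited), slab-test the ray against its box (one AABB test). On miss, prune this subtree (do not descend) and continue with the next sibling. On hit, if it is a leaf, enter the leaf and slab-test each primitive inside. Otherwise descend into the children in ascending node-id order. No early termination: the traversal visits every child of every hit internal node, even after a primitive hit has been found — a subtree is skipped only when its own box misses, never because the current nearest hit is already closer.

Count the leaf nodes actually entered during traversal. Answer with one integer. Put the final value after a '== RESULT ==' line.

Trace the traversal:
N0 x:[10,57/2] y:[16/3,18] z:[15,73/2] -> hit [15,18], descend [7, 8, 9, 14]
  N7 x:[10,26] y:[40/3,18] z:[15,47/2] -> hit [15,18], descend [1, 3, 6]
    N1 x:[51/2,26] y:[40/3,41/3] z:[37/2,21] -> miss, prune
    N3 x:[41/2,25] y:[15,17] z:[43/2,47/2] -> miss, prune
    N6 x:[10,18] y:[16,18] z:[15,47/2] -> hit [16,18] leaf, test {P5(miss), P18@t=50/3}
  N8 x:[25/2,57/2] y:[22/3,35/3] z:[15,43/2] -> miss, prune
  N9 x:[12,25] y:[16/3,32/3] z:[25,30] -> miss, prune
  N14 x:[29/2,57/2] y:[12,53/3] z:[25,73/2] -> miss, prune

8 AABB tests over nodes [0, 7, 1, 3, 6, 8, 9, 14]; 1 leaf entered; closest P18.

== RESULT ==
1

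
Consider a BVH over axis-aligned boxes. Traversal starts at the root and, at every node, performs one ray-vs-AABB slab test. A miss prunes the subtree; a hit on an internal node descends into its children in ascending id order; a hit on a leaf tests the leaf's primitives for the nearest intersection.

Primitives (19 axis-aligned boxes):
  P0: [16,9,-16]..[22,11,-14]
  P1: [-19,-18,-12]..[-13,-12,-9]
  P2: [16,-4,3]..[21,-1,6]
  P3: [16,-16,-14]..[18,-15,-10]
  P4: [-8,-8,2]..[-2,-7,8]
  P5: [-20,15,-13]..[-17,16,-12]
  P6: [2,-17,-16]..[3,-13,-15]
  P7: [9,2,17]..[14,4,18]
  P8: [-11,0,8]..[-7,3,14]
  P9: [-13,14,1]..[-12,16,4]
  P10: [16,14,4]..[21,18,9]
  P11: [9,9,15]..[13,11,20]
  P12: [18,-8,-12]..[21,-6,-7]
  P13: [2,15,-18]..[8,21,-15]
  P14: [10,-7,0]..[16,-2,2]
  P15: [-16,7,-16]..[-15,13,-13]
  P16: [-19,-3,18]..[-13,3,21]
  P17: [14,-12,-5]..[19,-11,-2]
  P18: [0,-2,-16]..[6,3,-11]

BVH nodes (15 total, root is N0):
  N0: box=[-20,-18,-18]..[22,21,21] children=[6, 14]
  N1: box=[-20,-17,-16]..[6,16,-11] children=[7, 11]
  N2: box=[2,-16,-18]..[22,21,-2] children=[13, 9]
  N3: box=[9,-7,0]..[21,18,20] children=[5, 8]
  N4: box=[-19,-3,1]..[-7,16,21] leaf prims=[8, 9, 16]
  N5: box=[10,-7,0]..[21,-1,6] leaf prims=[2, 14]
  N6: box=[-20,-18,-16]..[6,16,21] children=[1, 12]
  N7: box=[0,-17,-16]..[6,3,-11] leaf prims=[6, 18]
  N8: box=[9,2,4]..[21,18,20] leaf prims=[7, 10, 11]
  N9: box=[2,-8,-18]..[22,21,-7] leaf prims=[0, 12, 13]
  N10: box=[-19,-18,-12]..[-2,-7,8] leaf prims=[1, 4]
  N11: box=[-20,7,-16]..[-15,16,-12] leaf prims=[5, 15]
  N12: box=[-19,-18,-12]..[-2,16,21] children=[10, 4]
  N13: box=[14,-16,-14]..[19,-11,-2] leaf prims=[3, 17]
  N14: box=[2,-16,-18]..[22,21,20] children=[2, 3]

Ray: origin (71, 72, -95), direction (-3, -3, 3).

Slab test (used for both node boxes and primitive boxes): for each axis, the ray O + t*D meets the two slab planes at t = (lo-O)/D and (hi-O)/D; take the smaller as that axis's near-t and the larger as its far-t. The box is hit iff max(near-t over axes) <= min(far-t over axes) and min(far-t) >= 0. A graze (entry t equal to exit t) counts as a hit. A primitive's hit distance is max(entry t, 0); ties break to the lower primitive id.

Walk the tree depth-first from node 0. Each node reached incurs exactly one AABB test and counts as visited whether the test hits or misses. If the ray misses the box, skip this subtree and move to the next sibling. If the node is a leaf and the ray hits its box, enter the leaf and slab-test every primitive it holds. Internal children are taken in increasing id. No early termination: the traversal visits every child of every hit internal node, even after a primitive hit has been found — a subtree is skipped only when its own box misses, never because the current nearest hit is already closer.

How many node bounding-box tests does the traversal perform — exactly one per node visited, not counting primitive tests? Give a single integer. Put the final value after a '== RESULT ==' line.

Walk:
N0 x:[49/3,91/3] y:[17,30] z:[77/3,116/3] -> hit [77/3,30], descend [6, 14]
  N6 x:[65/3,91/3] y:[56/3,30] z:[79/3,116/3] -> hit [79/3,30], descend [1, 12]
    N1 x:[65/3,91/3] y:[56/3,89/3] z:[79/3,28] -> hit [79/3,28], descend [7, 11]
      N7 x:[65/3,71/3] y:[23,89/3] z:[79/3,28] -> miss, prune
      N11 x:[86/3,91/3] y:[56/3,65/3] z:[79/3,83/3] -> miss, prune
    N12 x:[73/3,30] y:[56/3,30] z:[83/3,116/3] -> hit [83/3,30], descend [4, 10]
      N4 x:[26,30] y:[56/3,25] z:[32,116/3] -> miss, prune
      N10 x:[73/3,30] y:[79/3,30] z:[83/3,103/3] -> hit [83/3,30] leaf, test {P1@t=28, P4(miss)}
  N14 x:[49/3,23] y:[17,88/3] z:[77/3,115/3] -> miss, prune

9 AABB tests over nodes [0, 6, 1, 7, 11, 12, 4, 10, 14]; 1 leaf entered; closest P1.

== RESULT ==
9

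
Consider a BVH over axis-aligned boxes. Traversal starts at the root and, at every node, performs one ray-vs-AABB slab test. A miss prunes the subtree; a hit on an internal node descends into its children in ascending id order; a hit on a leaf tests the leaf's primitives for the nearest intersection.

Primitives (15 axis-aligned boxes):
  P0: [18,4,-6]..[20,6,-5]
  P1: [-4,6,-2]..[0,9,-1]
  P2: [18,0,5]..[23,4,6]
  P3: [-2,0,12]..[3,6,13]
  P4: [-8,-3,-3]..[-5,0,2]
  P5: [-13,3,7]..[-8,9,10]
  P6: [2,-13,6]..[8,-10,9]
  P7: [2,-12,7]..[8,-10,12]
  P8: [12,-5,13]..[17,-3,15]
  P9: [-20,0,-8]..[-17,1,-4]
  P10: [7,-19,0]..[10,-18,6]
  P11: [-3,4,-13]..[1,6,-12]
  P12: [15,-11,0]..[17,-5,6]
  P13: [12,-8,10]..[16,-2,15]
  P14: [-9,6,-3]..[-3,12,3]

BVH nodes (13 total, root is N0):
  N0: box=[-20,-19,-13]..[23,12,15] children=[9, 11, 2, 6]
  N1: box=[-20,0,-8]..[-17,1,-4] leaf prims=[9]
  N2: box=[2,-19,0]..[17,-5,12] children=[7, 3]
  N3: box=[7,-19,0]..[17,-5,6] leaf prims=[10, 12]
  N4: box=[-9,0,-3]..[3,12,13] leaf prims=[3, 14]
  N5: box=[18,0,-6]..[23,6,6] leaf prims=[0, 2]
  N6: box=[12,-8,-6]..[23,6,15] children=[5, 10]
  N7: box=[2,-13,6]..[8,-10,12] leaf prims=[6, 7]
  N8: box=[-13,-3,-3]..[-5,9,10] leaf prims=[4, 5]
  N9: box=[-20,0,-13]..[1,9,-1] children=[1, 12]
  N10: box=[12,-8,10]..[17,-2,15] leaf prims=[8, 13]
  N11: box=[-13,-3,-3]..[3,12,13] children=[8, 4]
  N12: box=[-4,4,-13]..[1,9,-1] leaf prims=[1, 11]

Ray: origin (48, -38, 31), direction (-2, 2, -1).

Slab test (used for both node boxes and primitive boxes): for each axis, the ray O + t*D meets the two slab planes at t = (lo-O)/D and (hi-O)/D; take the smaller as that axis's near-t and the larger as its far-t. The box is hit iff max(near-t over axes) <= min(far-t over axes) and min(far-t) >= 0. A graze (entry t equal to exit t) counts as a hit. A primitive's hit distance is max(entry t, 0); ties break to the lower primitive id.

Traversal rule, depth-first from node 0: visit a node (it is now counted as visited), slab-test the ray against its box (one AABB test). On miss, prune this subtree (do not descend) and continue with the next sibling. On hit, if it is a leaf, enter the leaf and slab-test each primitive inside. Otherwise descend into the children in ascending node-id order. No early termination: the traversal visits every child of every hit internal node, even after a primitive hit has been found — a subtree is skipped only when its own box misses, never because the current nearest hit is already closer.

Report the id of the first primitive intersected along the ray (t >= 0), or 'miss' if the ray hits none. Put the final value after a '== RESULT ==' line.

Trace the traversal:
N0 x:[25/2,34] y:[19/2,25] z:[16,44] -> hit [16,25], descend [2, 6, 9, 11]
  N2 x:[31/2,23] y:[19/2,33/2] z:[19,31] -> miss, prune
  N6 x:[25/2,18] y:[15,22] z:[16,37] -> hit [16,18], descend [5, 10]
    N5 x:[25/2,15] y:[19,22] z:[25,37] -> miss, prune
    N10 x:[31/2,18] y:[15,18] z:[16,21] -> hit [16,18] leaf, test {P8@t=33/2, P13@t=16}
  N9 x:[47/2,34] y:[19,47/2] z:[32,44] -> miss, prune
  N11 x:[45/2,61/2] y:[35/2,25] z:[18,34] -> hit [45/2,25], descend [4, 8]
    N4 x:[45/2,57/2] y:[19,25] z:[18,34] -> hit [45/2,25] leaf, test {P3(miss), P14(miss)}
    N8 x:[53/2,61/2] y:[35/2,47/2] z:[21,34] -> miss, prune

order=[0, 2, 6, 5, 10, 9, 11, 4, 8]  |boxes|=9  |leaves|=2  hit=P13

== RESULT ==
13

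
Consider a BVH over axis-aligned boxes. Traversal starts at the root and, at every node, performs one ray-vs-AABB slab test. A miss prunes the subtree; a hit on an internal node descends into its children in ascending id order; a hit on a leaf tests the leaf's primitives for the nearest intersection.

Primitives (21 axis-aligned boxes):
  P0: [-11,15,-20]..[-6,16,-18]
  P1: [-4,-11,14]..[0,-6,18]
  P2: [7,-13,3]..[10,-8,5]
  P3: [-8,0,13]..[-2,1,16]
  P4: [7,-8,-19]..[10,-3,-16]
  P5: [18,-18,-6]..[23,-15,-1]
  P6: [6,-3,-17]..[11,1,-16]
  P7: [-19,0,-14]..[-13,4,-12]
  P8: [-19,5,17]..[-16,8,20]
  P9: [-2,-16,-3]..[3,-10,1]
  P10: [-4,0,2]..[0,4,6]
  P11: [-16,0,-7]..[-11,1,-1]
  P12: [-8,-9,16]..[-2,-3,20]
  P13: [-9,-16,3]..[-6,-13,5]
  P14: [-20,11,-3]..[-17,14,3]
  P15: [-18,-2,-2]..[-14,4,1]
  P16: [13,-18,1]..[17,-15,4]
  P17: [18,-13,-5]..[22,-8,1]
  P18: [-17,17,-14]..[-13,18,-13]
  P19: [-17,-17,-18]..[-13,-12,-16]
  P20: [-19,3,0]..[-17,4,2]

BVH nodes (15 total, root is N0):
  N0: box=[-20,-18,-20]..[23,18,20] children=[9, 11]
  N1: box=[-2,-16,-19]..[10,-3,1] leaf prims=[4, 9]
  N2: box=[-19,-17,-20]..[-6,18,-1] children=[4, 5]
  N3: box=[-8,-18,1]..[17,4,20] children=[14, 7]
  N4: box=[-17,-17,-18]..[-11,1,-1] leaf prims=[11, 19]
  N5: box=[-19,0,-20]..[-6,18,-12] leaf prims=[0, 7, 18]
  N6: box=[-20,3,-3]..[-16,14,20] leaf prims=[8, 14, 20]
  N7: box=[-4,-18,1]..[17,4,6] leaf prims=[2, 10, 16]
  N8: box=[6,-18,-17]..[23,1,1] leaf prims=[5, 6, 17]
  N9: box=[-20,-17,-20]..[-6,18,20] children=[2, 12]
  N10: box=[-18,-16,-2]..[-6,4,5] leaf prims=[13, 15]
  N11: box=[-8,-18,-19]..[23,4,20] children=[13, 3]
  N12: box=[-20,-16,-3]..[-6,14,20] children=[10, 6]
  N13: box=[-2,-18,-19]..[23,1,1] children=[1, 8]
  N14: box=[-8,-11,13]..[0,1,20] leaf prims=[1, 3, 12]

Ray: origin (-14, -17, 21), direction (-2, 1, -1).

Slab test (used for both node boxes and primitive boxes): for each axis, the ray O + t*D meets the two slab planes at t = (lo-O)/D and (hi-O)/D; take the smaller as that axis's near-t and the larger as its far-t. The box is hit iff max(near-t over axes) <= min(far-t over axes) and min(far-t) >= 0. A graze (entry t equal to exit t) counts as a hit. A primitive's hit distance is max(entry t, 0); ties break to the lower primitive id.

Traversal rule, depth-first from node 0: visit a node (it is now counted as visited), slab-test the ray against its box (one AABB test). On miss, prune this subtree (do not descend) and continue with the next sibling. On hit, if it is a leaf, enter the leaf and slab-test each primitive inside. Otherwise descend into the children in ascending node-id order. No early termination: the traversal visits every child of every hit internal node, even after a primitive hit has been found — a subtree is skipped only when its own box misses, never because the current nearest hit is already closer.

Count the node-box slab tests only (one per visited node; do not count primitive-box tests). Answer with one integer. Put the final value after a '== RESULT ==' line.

Trace the traversal:
N0 x:[-37/2,3] y:[-1,35] z:[1,41] -> hit [1,3], descend [9, 11]
  N9 x:[-4,3] y:[0,35] z:[1,41] -> hit [1,3], descend [2, 12]
    N2 x:[-4,5/2] y:[0,35] z:[22,41] -> miss, prune
    N12 x:[-4,3] y:[1,31] z:[1,24] -> hit [1,3], descend [6, 10]
      N6 x:[1,3] y:[20,31] z:[1,24] -> miss, prune
      N10 x:[-4,2] y:[1,21] z:[16,23] -> miss, prune
  N11 x:[-37/2,-3] y:[-1,21] z:[1,40] -> miss, prune

Summary -> nodes [0, 9, 2, 12, 6, 10, 11]; box-tests=7; leaf-entries=0; first=miss

== RESULT ==
7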